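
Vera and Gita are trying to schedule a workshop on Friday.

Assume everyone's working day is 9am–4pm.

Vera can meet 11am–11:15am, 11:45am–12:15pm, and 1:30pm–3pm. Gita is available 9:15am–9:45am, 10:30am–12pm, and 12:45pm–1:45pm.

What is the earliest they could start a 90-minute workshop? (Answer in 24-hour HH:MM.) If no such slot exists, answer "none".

Vera ∩ Gita: 11:00–11:15, 11:45–12:00, 13:30–13:45.
Windows ≥ 90 min: (none).

none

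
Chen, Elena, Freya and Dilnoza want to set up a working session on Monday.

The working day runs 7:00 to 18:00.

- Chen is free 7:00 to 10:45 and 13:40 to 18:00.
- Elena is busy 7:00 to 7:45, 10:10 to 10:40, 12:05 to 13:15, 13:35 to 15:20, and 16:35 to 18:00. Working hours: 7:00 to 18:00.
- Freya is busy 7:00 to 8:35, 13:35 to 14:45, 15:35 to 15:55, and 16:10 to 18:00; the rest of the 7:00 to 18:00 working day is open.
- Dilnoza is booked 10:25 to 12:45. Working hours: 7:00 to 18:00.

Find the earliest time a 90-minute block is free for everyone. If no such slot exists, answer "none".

Elena free within 07:00–18:00: 07:45–10:10, 10:40–12:05, 13:15–13:35, 15:20–16:35.
Freya free within 07:00–18:00: 08:35–13:35, 14:45–15:35, 15:55–16:10.
Dilnoza free within 07:00–18:00: 07:00–10:25, 12:45–18:00.
Chen ∩ Elena: 07:45–10:10, 10:40–10:45, 15:20–16:35.
Chen ∩ Elena ∩ Freya: 08:35–10:10, 10:40–10:45, 15:20–15:35, 15:55–16:10.
Chen ∩ Elena ∩ Freya ∩ Dilnoza: 08:35–10:10, 15:20–15:35, 15:55–16:10.
Windows ≥ 90 min: 08:35–10:10.
Earliest such window starts at 08:35.

08:35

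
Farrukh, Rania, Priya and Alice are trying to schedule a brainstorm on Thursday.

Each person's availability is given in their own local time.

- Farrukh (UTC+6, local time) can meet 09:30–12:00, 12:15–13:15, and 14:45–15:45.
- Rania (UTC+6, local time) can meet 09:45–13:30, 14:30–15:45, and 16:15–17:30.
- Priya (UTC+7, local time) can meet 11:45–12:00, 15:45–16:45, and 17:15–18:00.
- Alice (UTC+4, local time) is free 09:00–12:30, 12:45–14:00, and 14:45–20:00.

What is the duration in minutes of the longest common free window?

60 minutes

Farrukh → UTC: 03:30–06:00, 06:15–07:15, 08:45–09:45.
Rania → UTC: 03:45–07:30, 08:30–09:45, 10:15–11:30.
Priya → UTC: 04:45–05:00, 08:45–09:45, 10:15–11:00.
Alice → UTC: 05:00–08:30, 08:45–10:00, 10:45–16:00.
Farrukh ∩ Rania: 03:45–06:00, 06:15–07:15, 08:45–09:45.
Farrukh ∩ Rania ∩ Priya: 04:45–05:00, 08:45–09:45.
Farrukh ∩ Rania ∩ Priya ∩ Alice: 08:45–09:45.
Single common window of 60 minutes.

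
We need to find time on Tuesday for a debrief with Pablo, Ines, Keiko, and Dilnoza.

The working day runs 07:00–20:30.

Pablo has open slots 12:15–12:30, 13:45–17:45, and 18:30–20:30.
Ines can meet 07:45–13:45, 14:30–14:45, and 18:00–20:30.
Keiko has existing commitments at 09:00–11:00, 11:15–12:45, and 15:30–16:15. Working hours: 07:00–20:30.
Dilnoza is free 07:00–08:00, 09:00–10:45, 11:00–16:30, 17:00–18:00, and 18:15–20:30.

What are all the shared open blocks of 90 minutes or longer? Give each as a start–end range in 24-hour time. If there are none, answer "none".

18:30–20:30

Keiko free within 07:00–20:30: 07:00–09:00, 11:00–11:15, 12:45–15:30, 16:15–20:30.
Pablo ∩ Ines: 12:15–12:30, 14:30–14:45, 18:30–20:30.
Pablo ∩ Ines ∩ Keiko: 14:30–14:45, 18:30–20:30.
Pablo ∩ Ines ∩ Keiko ∩ Dilnoza: 14:30–14:45, 18:30–20:30.
Windows ≥ 90 min: 18:30–20:30.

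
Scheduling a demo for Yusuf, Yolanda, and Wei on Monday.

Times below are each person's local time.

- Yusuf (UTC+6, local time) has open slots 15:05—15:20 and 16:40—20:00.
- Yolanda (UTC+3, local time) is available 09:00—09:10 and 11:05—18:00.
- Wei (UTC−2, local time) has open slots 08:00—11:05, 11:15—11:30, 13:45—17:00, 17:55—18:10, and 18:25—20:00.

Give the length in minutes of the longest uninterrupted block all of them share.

145 minutes

Yusuf → UTC: 09:05–09:20, 10:40–14:00.
Yolanda → UTC: 06:00–06:10, 08:05–15:00.
Wei → UTC: 10:00–13:05, 13:15–13:30, 15:45–19:00, 19:55–20:10, 20:25–22:00.
Yusuf ∩ Yolanda: 09:05–09:20, 10:40–14:00.
Yusuf ∩ Yolanda ∩ Wei: 10:40–13:05, 13:15–13:30.
Common window lengths: 145, 15 min; longest is 145.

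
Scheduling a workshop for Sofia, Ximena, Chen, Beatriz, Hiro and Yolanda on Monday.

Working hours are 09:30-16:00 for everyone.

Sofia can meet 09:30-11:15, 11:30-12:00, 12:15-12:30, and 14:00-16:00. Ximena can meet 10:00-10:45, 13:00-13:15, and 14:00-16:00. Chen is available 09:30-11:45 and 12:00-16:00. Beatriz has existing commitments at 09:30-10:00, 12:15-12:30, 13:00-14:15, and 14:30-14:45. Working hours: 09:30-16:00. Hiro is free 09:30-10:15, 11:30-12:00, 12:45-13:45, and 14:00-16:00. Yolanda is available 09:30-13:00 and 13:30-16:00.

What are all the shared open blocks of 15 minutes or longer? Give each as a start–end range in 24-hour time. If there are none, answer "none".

10:00–10:15, 14:15–14:30, 14:45–16:00

Beatriz free within 09:30–16:00: 10:00–12:15, 12:30–13:00, 14:15–14:30, 14:45–16:00.
Sofia ∩ Ximena: 10:00–10:45, 14:00–16:00.
Sofia ∩ Ximena ∩ Chen: 10:00–10:45, 14:00–16:00.
Sofia ∩ Ximena ∩ Chen ∩ Beatriz: 10:00–10:45, 14:15–14:30, 14:45–16:00.
Sofia ∩ Ximena ∩ Chen ∩ Beatriz ∩ Hiro: 10:00–10:15, 14:15–14:30, 14:45–16:00.
Sofia ∩ Ximena ∩ Chen ∩ Beatriz ∩ Hiro ∩ Yolanda: 10:00–10:15, 14:15–14:30, 14:45–16:00.
Windows ≥ 15 min: 10:00–10:15, 14:15–14:30, 14:45–16:00.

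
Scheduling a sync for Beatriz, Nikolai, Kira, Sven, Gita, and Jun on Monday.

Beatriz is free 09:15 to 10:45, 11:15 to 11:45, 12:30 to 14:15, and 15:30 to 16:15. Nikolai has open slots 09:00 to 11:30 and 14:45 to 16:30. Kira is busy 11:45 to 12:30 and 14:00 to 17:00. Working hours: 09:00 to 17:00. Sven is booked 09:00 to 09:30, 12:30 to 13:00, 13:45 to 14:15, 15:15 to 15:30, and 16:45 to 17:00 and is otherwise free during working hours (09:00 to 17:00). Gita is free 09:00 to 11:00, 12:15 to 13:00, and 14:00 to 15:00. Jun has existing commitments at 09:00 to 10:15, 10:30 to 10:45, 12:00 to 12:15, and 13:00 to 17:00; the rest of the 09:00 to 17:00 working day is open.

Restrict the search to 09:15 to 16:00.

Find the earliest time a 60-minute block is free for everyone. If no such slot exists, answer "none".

none

Kira free within 09:00–17:00: 09:00–11:45, 12:30–14:00.
Sven free within 09:00–17:00: 09:30–12:30, 13:00–13:45, 14:15–15:15, 15:30–16:45.
Jun free within 09:00–17:00: 10:15–10:30, 10:45–12:00, 12:15–13:00.
Beatriz ∩ Nikolai: 09:15–10:45, 11:15–11:30, 15:30–16:15.
Beatriz ∩ Nikolai ∩ Kira: 09:15–10:45, 11:15–11:30.
Beatriz ∩ Nikolai ∩ Kira ∩ Sven: 09:30–10:45, 11:15–11:30.
Beatriz ∩ Nikolai ∩ Kira ∩ Sven ∩ Gita: 09:30–10:45.
Beatriz ∩ Nikolai ∩ Kira ∩ Sven ∩ Gita ∩ Jun: 10:15–10:30.
Restricted to 09:15–16:00: 10:15–10:30.
Windows ≥ 60 min: (none).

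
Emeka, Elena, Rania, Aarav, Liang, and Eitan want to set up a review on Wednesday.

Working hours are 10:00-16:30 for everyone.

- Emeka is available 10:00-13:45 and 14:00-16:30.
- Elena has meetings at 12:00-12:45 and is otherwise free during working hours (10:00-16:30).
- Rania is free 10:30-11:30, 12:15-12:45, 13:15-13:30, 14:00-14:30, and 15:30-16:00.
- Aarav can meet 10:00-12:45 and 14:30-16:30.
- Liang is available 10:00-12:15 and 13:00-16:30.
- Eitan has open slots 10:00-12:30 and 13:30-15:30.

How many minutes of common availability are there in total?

Elena free within 10:00–16:30: 10:00–12:00, 12:45–16:30.
Emeka ∩ Elena: 10:00–12:00, 12:45–13:45, 14:00–16:30.
Emeka ∩ Elena ∩ Rania: 10:30–11:30, 13:15–13:30, 14:00–14:30, 15:30–16:00.
Emeka ∩ Elena ∩ Rania ∩ Aarav: 10:30–11:30, 15:30–16:00.
Emeka ∩ Elena ∩ Rania ∩ Aarav ∩ Liang: 10:30–11:30, 15:30–16:00.
Emeka ∩ Elena ∩ Rania ∩ Aarav ∩ Liang ∩ Eitan: 10:30–11:30.
Total common minutes: 60.

60 minutes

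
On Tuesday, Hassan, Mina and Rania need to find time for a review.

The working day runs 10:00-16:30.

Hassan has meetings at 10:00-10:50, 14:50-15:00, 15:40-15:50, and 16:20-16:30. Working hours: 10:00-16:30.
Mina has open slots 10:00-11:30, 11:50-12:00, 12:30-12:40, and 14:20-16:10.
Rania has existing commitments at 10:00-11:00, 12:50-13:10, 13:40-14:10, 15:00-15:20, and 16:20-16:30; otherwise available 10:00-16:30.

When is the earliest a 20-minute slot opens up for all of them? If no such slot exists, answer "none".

Hassan free within 10:00–16:30: 10:50–14:50, 15:00–15:40, 15:50–16:20.
Rania free within 10:00–16:30: 11:00–12:50, 13:10–13:40, 14:10–15:00, 15:20–16:20.
Hassan ∩ Mina: 10:50–11:30, 11:50–12:00, 12:30–12:40, 14:20–14:50, 15:00–15:40, 15:50–16:10.
Hassan ∩ Mina ∩ Rania: 11:00–11:30, 11:50–12:00, 12:30–12:40, 14:20–14:50, 15:20–15:40, 15:50–16:10.
Windows ≥ 20 min: 11:00–11:30, 14:20–14:50, 15:20–15:40, 15:50–16:10.
Earliest such window starts at 11:00.

11:00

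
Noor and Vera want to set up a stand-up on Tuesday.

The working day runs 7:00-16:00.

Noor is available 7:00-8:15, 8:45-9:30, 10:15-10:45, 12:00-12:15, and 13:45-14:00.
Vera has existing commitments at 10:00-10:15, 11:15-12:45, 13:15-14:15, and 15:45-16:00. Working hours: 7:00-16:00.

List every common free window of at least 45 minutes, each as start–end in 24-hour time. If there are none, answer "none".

Vera free within 07:00–16:00: 07:00–10:00, 10:15–11:15, 12:45–13:15, 14:15–15:45.
Noor ∩ Vera: 07:00–08:15, 08:45–09:30, 10:15–10:45.
Windows ≥ 45 min: 07:00–08:15, 08:45–09:30.

07:00–08:15, 08:45–09:30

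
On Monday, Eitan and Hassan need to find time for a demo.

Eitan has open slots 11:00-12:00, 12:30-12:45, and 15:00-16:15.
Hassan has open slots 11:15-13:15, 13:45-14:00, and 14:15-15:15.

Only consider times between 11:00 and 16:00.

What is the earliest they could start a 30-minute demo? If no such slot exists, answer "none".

Eitan ∩ Hassan: 11:15–12:00, 12:30–12:45, 15:00–15:15.
Restricted to 11:00–16:00: 11:15–12:00, 12:30–12:45, 15:00–15:15.
Windows ≥ 30 min: 11:15–12:00.
Earliest such window starts at 11:15.

11:15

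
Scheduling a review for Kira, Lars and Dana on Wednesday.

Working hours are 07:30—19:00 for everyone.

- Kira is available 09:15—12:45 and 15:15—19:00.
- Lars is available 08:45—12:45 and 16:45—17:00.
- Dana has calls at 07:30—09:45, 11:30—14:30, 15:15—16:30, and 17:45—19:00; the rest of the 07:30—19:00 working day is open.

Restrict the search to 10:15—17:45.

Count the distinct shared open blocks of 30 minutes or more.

Dana free within 07:30–19:00: 09:45–11:30, 14:30–15:15, 16:30–17:45.
Kira ∩ Lars: 09:15–12:45, 16:45–17:00.
Kira ∩ Lars ∩ Dana: 09:45–11:30, 16:45–17:00.
Restricted to 10:15–17:45: 10:15–11:30, 16:45–17:00.
Windows ≥ 30 min: 10:15–11:30.
That's 1 window.

1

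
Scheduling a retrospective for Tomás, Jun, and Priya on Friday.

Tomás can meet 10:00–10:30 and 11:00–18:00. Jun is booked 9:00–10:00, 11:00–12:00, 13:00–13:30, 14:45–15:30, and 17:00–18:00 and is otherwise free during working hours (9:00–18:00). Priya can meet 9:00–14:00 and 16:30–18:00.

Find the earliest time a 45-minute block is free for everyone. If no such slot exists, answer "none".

12:00

Jun free within 09:00–18:00: 10:00–11:00, 12:00–13:00, 13:30–14:45, 15:30–17:00.
Tomás ∩ Jun: 10:00–10:30, 12:00–13:00, 13:30–14:45, 15:30–17:00.
Tomás ∩ Jun ∩ Priya: 10:00–10:30, 12:00–13:00, 13:30–14:00, 16:30–17:00.
Windows ≥ 45 min: 12:00–13:00.
Earliest such window starts at 12:00.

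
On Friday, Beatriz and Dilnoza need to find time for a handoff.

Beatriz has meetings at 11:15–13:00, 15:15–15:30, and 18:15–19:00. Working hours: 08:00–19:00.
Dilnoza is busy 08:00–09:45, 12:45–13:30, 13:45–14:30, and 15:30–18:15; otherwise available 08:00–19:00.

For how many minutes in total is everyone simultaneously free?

Beatriz free within 08:00–19:00: 08:00–11:15, 13:00–15:15, 15:30–18:15.
Dilnoza free within 08:00–19:00: 09:45–12:45, 13:30–13:45, 14:30–15:30, 18:15–19:00.
Beatriz ∩ Dilnoza: 09:45–11:15, 13:30–13:45, 14:30–15:15.
Total common minutes: 90 + 15 + 45 = 150.

150 minutes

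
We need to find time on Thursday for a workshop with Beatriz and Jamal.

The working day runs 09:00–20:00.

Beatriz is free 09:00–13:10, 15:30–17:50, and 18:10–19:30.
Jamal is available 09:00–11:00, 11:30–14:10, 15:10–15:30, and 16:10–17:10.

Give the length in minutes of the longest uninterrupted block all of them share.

Beatriz ∩ Jamal: 09:00–11:00, 11:30–13:10, 16:10–17:10.
Common window lengths: 120, 100, 60 min; longest is 120.

120 minutes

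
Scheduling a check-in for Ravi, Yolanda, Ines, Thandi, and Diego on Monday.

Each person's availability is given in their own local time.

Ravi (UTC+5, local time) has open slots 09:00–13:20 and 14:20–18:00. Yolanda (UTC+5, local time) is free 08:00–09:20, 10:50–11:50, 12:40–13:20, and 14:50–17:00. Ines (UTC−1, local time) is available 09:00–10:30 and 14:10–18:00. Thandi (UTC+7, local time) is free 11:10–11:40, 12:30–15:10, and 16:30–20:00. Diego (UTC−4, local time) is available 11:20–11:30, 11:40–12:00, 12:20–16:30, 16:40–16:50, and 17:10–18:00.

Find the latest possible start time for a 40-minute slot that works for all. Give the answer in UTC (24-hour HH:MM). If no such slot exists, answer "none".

none

Ravi → UTC: 04:00–08:20, 09:20–13:00.
Yolanda → UTC: 03:00–04:20, 05:50–06:50, 07:40–08:20, 09:50–12:00.
Ines → UTC: 10:00–11:30, 15:10–19:00.
Thandi → UTC: 04:10–04:40, 05:30–08:10, 09:30–13:00.
Diego → UTC: 15:20–15:30, 15:40–16:00, 16:20–20:30, 20:40–20:50, 21:10–22:00.
Ravi ∩ Yolanda: 04:00–04:20, 05:50–06:50, 07:40–08:20, 09:50–12:00.
Ravi ∩ Yolanda ∩ Ines: 10:00–11:30.
Ravi ∩ Yolanda ∩ Ines ∩ Thandi: 10:00–11:30.
Ravi ∩ Yolanda ∩ Ines ∩ Thandi ∩ Diego: (none).
Windows ≥ 40 min: (none).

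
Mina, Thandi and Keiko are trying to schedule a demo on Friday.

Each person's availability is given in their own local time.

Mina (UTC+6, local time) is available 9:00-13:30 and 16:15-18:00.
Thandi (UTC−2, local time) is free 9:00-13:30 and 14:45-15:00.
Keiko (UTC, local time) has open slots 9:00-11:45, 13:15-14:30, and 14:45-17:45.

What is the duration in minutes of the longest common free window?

Mina → UTC: 03:00–07:30, 10:15–12:00.
Thandi → UTC: 11:00–15:30, 16:45–17:00.
Keiko → UTC: 09:00–11:45, 13:15–14:30, 14:45–17:45.
Mina ∩ Thandi: 11:00–12:00.
Mina ∩ Thandi ∩ Keiko: 11:00–11:45.
Single common window of 45 minutes.

45 minutes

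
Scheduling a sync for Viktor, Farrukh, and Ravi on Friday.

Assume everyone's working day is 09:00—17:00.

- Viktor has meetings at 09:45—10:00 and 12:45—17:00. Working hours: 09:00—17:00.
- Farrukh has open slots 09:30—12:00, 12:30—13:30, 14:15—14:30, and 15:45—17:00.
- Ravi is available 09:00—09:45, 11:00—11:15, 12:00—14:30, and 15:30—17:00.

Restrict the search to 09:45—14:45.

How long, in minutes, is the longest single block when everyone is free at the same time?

Viktor free within 09:00–17:00: 09:00–09:45, 10:00–12:45.
Viktor ∩ Farrukh: 09:30–09:45, 10:00–12:00, 12:30–12:45.
Viktor ∩ Farrukh ∩ Ravi: 09:30–09:45, 11:00–11:15, 12:30–12:45.
Restricted to 09:45–14:45: 11:00–11:15, 12:30–12:45.
Common window lengths: 15, 15 min; longest is 15.

15 minutes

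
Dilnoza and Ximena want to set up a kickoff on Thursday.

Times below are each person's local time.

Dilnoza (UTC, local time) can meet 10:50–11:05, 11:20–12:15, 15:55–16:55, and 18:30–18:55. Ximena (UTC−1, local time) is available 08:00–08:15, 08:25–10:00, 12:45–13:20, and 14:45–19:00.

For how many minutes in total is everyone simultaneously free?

95 minutes

Dilnoza → UTC: 10:50–11:05, 11:20–12:15, 15:55–16:55, 18:30–18:55.
Ximena → UTC: 09:00–09:15, 09:25–11:00, 13:45–14:20, 15:45–20:00.
Dilnoza ∩ Ximena: 10:50–11:00, 15:55–16:55, 18:30–18:55.
Total common minutes: 10 + 60 + 25 = 95.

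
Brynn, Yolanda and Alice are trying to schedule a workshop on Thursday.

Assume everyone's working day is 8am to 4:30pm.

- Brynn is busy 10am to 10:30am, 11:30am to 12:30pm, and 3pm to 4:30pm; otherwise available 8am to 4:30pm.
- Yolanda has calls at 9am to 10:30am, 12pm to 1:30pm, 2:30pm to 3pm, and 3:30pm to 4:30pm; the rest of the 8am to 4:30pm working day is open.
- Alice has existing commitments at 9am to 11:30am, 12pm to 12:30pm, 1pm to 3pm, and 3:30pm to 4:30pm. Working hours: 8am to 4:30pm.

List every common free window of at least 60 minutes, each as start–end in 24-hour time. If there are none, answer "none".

Brynn free within 08:00–16:30: 08:00–10:00, 10:30–11:30, 12:30–15:00.
Yolanda free within 08:00–16:30: 08:00–09:00, 10:30–12:00, 13:30–14:30, 15:00–15:30.
Alice free within 08:00–16:30: 08:00–09:00, 11:30–12:00, 12:30–13:00, 15:00–15:30.
Brynn ∩ Yolanda: 08:00–09:00, 10:30–11:30, 13:30–14:30.
Brynn ∩ Yolanda ∩ Alice: 08:00–09:00.
Windows ≥ 60 min: 08:00–09:00.

08:00–09:00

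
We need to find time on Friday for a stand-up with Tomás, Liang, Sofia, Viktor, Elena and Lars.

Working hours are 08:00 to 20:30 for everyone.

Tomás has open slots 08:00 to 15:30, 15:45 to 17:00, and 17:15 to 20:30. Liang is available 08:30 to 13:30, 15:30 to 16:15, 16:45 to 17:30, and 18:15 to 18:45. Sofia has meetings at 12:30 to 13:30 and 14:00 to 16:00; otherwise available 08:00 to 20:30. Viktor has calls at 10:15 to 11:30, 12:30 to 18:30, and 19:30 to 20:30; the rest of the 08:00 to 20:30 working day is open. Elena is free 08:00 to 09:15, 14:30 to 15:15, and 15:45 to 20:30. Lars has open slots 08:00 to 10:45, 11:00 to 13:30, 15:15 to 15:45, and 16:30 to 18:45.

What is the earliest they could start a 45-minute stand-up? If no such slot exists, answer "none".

Sofia free within 08:00–20:30: 08:00–12:30, 13:30–14:00, 16:00–20:30.
Viktor free within 08:00–20:30: 08:00–10:15, 11:30–12:30, 18:30–19:30.
Tomás ∩ Liang: 08:30–13:30, 15:45–16:15, 16:45–17:00, 17:15–17:30, 18:15–18:45.
Tomás ∩ Liang ∩ Sofia: 08:30–12:30, 16:00–16:15, 16:45–17:00, 17:15–17:30, 18:15–18:45.
Tomás ∩ Liang ∩ Sofia ∩ Viktor: 08:30–10:15, 11:30–12:30, 18:30–18:45.
Tomás ∩ Liang ∩ Sofia ∩ Viktor ∩ Elena: 08:30–09:15, 18:30–18:45.
Tomás ∩ Liang ∩ Sofia ∩ Viktor ∩ Elena ∩ Lars: 08:30–09:15, 18:30–18:45.
Windows ≥ 45 min: 08:30–09:15.
Earliest such window starts at 08:30.

08:30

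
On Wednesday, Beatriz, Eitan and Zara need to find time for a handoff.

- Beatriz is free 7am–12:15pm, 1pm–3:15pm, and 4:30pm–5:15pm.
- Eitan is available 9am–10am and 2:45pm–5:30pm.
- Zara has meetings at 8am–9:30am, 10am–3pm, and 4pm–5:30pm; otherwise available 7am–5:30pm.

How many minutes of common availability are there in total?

Zara free within 07:00–17:30: 07:00–08:00, 09:30–10:00, 15:00–16:00.
Beatriz ∩ Eitan: 09:00–10:00, 14:45–15:15, 16:30–17:15.
Beatriz ∩ Eitan ∩ Zara: 09:30–10:00, 15:00–15:15.
Total common minutes: 30 + 15 = 45.

45 minutes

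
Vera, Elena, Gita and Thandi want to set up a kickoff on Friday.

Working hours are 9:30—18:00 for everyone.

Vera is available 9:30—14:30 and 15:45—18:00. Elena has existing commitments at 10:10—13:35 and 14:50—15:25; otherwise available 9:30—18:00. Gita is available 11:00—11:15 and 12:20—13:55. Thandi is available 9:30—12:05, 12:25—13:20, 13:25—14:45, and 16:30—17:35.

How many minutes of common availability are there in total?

20 minutes

Elena free within 09:30–18:00: 09:30–10:10, 13:35–14:50, 15:25–18:00.
Vera ∩ Elena: 09:30–10:10, 13:35–14:30, 15:45–18:00.
Vera ∩ Elena ∩ Gita: 13:35–13:55.
Vera ∩ Elena ∩ Gita ∩ Thandi: 13:35–13:55.
Total common minutes: 20.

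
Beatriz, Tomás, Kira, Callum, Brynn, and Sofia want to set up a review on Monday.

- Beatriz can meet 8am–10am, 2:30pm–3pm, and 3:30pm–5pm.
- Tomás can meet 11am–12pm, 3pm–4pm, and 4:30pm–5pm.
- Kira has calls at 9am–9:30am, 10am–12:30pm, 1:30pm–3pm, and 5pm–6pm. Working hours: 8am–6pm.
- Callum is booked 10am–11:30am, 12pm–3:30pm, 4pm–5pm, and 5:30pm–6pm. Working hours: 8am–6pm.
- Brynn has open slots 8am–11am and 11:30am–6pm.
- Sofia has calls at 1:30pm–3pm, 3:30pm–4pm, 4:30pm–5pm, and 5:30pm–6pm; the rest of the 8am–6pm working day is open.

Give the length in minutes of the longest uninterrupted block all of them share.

Kira free within 08:00–18:00: 08:00–09:00, 09:30–10:00, 12:30–13:30, 15:00–17:00.
Callum free within 08:00–18:00: 08:00–10:00, 11:30–12:00, 15:30–16:00, 17:00–17:30.
Sofia free within 08:00–18:00: 08:00–13:30, 15:00–15:30, 16:00–16:30, 17:00–17:30.
Beatriz ∩ Tomás: 15:30–16:00, 16:30–17:00.
Beatriz ∩ Tomás ∩ Kira: 15:30–16:00, 16:30–17:00.
Beatriz ∩ Tomás ∩ Kira ∩ Callum: 15:30–16:00.
Beatriz ∩ Tomás ∩ Kira ∩ Callum ∩ Brynn: 15:30–16:00.
Beatriz ∩ Tomás ∩ Kira ∩ Callum ∩ Brynn ∩ Sofia: (none).
No common window.

0 minutes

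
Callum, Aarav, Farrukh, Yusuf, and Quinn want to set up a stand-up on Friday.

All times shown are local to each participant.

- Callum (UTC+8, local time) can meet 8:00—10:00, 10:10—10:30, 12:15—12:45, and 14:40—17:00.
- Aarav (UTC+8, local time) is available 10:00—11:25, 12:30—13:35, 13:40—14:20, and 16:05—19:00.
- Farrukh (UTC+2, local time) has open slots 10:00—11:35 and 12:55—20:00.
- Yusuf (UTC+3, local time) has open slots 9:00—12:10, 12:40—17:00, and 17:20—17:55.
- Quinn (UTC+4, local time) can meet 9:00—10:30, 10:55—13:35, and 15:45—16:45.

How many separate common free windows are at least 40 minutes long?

Callum → UTC: 00:00–02:00, 02:10–02:30, 04:15–04:45, 06:40–09:00.
Aarav → UTC: 02:00–03:25, 04:30–05:35, 05:40–06:20, 08:05–11:00.
Farrukh → UTC: 08:00–09:35, 10:55–18:00.
Yusuf → UTC: 06:00–09:10, 09:40–14:00, 14:20–14:55.
Quinn → UTC: 05:00–06:30, 06:55–09:35, 11:45–12:45.
Callum ∩ Aarav: 02:10–02:30, 04:30–04:45, 08:05–09:00.
Callum ∩ Aarav ∩ Farrukh: 08:05–09:00.
Callum ∩ Aarav ∩ Farrukh ∩ Yusuf: 08:05–09:00.
Callum ∩ Aarav ∩ Farrukh ∩ Yusuf ∩ Quinn: 08:05–09:00.
Windows ≥ 40 min: 08:05–09:00.
That's 1 window.

1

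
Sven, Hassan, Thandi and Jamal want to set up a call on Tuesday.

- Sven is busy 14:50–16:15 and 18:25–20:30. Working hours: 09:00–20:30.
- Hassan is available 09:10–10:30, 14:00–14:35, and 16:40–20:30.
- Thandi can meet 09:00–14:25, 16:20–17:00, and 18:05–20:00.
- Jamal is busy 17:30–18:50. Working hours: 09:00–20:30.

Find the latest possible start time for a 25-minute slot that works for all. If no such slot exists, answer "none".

14:00

Sven free within 09:00–20:30: 09:00–14:50, 16:15–18:25.
Jamal free within 09:00–20:30: 09:00–17:30, 18:50–20:30.
Sven ∩ Hassan: 09:10–10:30, 14:00–14:35, 16:40–18:25.
Sven ∩ Hassan ∩ Thandi: 09:10–10:30, 14:00–14:25, 16:40–17:00, 18:05–18:25.
Sven ∩ Hassan ∩ Thandi ∩ Jamal: 09:10–10:30, 14:00–14:25, 16:40–17:00.
Windows ≥ 25 min: 09:10–10:30, 14:00–14:25.
Latest start in the last window 14:00–14:25 is 14:25 − 25 min = 14:00.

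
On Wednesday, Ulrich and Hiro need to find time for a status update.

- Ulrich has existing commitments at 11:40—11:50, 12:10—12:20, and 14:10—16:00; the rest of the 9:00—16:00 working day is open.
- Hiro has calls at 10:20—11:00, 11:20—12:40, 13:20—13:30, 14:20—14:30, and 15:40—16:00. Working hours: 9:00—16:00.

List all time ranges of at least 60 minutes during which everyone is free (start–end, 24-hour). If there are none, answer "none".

Ulrich free within 09:00–16:00: 09:00–11:40, 11:50–12:10, 12:20–14:10.
Hiro free within 09:00–16:00: 09:00–10:20, 11:00–11:20, 12:40–13:20, 13:30–14:20, 14:30–15:40.
Ulrich ∩ Hiro: 09:00–10:20, 11:00–11:20, 12:40–13:20, 13:30–14:10.
Windows ≥ 60 min: 09:00–10:20.

09:00–10:20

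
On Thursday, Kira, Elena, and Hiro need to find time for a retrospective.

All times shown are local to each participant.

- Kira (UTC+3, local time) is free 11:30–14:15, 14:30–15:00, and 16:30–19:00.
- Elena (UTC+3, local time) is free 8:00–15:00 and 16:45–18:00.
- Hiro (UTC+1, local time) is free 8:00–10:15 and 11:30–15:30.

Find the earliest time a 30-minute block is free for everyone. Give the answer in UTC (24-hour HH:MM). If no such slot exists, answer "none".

Kira → UTC: 08:30–11:15, 11:30–12:00, 13:30–16:00.
Elena → UTC: 05:00–12:00, 13:45–15:00.
Hiro → UTC: 07:00–09:15, 10:30–14:30.
Kira ∩ Elena: 08:30–11:15, 11:30–12:00, 13:45–15:00.
Kira ∩ Elena ∩ Hiro: 08:30–09:15, 10:30–11:15, 11:30–12:00, 13:45–14:30.
Windows ≥ 30 min: 08:30–09:15, 10:30–11:15, 11:30–12:00, 13:45–14:30.
Earliest such window starts at 08:30.

08:30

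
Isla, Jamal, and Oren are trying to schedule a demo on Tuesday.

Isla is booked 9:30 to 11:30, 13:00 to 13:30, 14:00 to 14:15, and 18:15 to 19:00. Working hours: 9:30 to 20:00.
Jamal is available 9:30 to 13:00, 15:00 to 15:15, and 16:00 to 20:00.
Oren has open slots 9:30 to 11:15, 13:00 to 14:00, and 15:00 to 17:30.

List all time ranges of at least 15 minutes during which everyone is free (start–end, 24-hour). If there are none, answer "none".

15:00–15:15, 16:00–17:30

Isla free within 09:30–20:00: 11:30–13:00, 13:30–14:00, 14:15–18:15, 19:00–20:00.
Isla ∩ Jamal: 11:30–13:00, 15:00–15:15, 16:00–18:15, 19:00–20:00.
Isla ∩ Jamal ∩ Oren: 15:00–15:15, 16:00–17:30.
Windows ≥ 15 min: 15:00–15:15, 16:00–17:30.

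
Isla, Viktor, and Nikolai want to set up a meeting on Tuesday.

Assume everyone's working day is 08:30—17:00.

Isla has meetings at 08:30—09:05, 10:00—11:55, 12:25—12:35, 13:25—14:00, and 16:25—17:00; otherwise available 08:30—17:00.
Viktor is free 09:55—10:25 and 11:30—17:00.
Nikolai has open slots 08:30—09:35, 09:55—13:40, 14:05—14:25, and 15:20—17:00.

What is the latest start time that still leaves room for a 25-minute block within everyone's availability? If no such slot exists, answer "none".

Isla free within 08:30–17:00: 09:05–10:00, 11:55–12:25, 12:35–13:25, 14:00–16:25.
Isla ∩ Viktor: 09:55–10:00, 11:55–12:25, 12:35–13:25, 14:00–16:25.
Isla ∩ Viktor ∩ Nikolai: 09:55–10:00, 11:55–12:25, 12:35–13:25, 14:05–14:25, 15:20–16:25.
Windows ≥ 25 min: 11:55–12:25, 12:35–13:25, 15:20–16:25.
Latest start in the last window 15:20–16:25 is 16:25 − 25 min = 16:00.

16:00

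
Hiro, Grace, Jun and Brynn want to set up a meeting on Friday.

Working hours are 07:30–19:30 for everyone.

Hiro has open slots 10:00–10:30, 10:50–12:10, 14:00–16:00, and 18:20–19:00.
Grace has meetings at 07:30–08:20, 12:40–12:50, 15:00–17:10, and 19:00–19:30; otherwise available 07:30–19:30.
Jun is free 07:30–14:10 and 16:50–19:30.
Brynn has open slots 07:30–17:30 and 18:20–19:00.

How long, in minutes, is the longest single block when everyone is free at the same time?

Grace free within 07:30–19:30: 08:20–12:40, 12:50–15:00, 17:10–19:00.
Hiro ∩ Grace: 10:00–10:30, 10:50–12:10, 14:00–15:00, 18:20–19:00.
Hiro ∩ Grace ∩ Jun: 10:00–10:30, 10:50–12:10, 14:00–14:10, 18:20–19:00.
Hiro ∩ Grace ∩ Jun ∩ Brynn: 10:00–10:30, 10:50–12:10, 14:00–14:10, 18:20–19:00.
Common window lengths: 30, 80, 10, 40 min; longest is 80.

80 minutes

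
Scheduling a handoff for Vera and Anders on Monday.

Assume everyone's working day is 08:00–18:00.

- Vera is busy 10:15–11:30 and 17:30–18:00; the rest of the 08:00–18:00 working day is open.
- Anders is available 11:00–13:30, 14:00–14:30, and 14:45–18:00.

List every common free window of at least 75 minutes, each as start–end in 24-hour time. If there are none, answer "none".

11:30–13:30, 14:45–17:30

Vera free within 08:00–18:00: 08:00–10:15, 11:30–17:30.
Vera ∩ Anders: 11:30–13:30, 14:00–14:30, 14:45–17:30.
Windows ≥ 75 min: 11:30–13:30, 14:45–17:30.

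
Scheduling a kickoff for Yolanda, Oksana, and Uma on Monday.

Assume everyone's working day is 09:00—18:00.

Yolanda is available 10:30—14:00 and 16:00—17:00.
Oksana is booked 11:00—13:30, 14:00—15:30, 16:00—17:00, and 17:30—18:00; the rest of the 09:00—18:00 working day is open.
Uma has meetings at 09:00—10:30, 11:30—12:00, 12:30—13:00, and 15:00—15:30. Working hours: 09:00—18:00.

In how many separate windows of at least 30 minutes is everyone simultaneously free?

Oksana free within 09:00–18:00: 09:00–11:00, 13:30–14:00, 15:30–16:00, 17:00–17:30.
Uma free within 09:00–18:00: 10:30–11:30, 12:00–12:30, 13:00–15:00, 15:30–18:00.
Yolanda ∩ Oksana: 10:30–11:00, 13:30–14:00.
Yolanda ∩ Oksana ∩ Uma: 10:30–11:00, 13:30–14:00.
Windows ≥ 30 min: 10:30–11:00, 13:30–14:00.
That's 2 windows.

2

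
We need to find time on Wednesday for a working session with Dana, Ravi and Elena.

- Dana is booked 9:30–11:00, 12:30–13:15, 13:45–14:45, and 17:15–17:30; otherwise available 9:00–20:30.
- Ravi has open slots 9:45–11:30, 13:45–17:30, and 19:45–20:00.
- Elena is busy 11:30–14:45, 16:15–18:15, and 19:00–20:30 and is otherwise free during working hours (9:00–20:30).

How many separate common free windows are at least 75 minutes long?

Dana free within 09:00–20:30: 09:00–09:30, 11:00–12:30, 13:15–13:45, 14:45–17:15, 17:30–20:30.
Elena free within 09:00–20:30: 09:00–11:30, 14:45–16:15, 18:15–19:00.
Dana ∩ Ravi: 11:00–11:30, 14:45–17:15, 19:45–20:00.
Dana ∩ Ravi ∩ Elena: 11:00–11:30, 14:45–16:15.
Windows ≥ 75 min: 14:45–16:15.
That's 1 window.

1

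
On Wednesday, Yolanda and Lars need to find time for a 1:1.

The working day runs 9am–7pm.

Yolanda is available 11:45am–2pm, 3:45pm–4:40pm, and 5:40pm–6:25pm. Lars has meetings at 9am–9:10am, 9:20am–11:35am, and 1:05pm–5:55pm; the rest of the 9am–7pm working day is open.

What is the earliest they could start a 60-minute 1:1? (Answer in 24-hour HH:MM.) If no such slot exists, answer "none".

Lars free within 09:00–19:00: 09:10–09:20, 11:35–13:05, 17:55–19:00.
Yolanda ∩ Lars: 11:45–13:05, 17:55–18:25.
Windows ≥ 60 min: 11:45–13:05.
Earliest such window starts at 11:45.

11:45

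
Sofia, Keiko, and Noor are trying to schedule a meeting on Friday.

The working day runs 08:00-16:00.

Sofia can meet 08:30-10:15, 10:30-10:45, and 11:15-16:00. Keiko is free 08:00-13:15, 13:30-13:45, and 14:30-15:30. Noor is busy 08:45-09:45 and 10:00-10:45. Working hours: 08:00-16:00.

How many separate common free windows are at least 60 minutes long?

Noor free within 08:00–16:00: 08:00–08:45, 09:45–10:00, 10:45–16:00.
Sofia ∩ Keiko: 08:30–10:15, 10:30–10:45, 11:15–13:15, 13:30–13:45, 14:30–15:30.
Sofia ∩ Keiko ∩ Noor: 08:30–08:45, 09:45–10:00, 11:15–13:15, 13:30–13:45, 14:30–15:30.
Windows ≥ 60 min: 11:15–13:15, 14:30–15:30.
That's 2 windows.

2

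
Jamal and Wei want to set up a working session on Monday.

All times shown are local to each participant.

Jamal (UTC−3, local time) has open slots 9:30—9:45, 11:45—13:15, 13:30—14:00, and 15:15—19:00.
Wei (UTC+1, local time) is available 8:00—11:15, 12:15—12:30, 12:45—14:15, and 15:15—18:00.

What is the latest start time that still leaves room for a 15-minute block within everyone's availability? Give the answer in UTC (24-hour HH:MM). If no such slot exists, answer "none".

16:45

Jamal → UTC: 12:30–12:45, 14:45–16:15, 16:30–17:00, 18:15–22:00.
Wei → UTC: 07:00–10:15, 11:15–11:30, 11:45–13:15, 14:15–17:00.
Jamal ∩ Wei: 12:30–12:45, 14:45–16:15, 16:30–17:00.
Windows ≥ 15 min: 12:30–12:45, 14:45–16:15, 16:30–17:00.
Latest start in the last window 16:30–17:00 is 17:00 − 15 min = 16:45.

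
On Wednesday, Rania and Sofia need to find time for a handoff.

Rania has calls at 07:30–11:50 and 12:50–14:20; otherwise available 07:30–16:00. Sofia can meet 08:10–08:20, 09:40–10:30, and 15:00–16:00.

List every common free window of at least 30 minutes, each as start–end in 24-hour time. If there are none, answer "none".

15:00–16:00

Rania free within 07:30–16:00: 11:50–12:50, 14:20–16:00.
Rania ∩ Sofia: 15:00–16:00.
Windows ≥ 30 min: 15:00–16:00.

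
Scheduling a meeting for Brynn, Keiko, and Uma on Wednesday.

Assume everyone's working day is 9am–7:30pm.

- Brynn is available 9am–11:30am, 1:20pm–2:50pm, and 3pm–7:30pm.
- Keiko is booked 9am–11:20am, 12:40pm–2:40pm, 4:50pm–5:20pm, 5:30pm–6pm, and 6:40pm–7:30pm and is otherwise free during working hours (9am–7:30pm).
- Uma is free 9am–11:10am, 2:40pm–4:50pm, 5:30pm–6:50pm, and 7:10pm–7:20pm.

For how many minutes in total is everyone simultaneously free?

160 minutes

Keiko free within 09:00–19:30: 11:20–12:40, 14:40–16:50, 17:20–17:30, 18:00–18:40.
Brynn ∩ Keiko: 11:20–11:30, 14:40–14:50, 15:00–16:50, 17:20–17:30, 18:00–18:40.
Brynn ∩ Keiko ∩ Uma: 14:40–14:50, 15:00–16:50, 18:00–18:40.
Total common minutes: 10 + 110 + 40 = 160.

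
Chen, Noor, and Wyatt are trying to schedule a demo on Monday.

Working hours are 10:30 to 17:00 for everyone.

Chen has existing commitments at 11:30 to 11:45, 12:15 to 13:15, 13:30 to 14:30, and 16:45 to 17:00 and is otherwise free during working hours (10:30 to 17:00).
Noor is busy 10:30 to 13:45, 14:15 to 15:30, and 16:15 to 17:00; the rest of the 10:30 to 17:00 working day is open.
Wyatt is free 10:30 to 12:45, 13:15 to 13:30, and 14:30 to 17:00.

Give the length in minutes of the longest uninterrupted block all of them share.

45 minutes

Chen free within 10:30–17:00: 10:30–11:30, 11:45–12:15, 13:15–13:30, 14:30–16:45.
Noor free within 10:30–17:00: 13:45–14:15, 15:30–16:15.
Chen ∩ Noor: 15:30–16:15.
Chen ∩ Noor ∩ Wyatt: 15:30–16:15.
Single common window of 45 minutes.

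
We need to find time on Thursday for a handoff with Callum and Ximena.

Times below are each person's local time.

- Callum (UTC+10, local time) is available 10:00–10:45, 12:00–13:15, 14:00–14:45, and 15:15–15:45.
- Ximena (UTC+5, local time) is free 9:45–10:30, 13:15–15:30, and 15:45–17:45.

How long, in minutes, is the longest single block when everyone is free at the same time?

Callum → UTC: 00:00–00:45, 02:00–03:15, 04:00–04:45, 05:15–05:45.
Ximena → UTC: 04:45–05:30, 08:15–10:30, 10:45–12:45.
Callum ∩ Ximena: 05:15–05:30.
Single common window of 15 minutes.

15 minutes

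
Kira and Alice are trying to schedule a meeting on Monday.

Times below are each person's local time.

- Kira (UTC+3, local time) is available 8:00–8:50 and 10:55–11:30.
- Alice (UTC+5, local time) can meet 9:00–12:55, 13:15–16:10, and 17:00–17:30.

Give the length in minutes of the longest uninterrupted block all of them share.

Kira → UTC: 05:00–05:50, 07:55–08:30.
Alice → UTC: 04:00–07:55, 08:15–11:10, 12:00–12:30.
Kira ∩ Alice: 05:00–05:50, 08:15–08:30.
Common window lengths: 50, 15 min; longest is 50.

50 minutes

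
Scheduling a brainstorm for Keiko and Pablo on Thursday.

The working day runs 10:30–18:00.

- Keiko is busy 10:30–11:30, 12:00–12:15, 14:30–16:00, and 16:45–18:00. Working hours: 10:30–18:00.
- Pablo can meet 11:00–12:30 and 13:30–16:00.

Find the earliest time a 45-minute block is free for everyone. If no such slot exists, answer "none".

Keiko free within 10:30–18:00: 11:30–12:00, 12:15–14:30, 16:00–16:45.
Keiko ∩ Pablo: 11:30–12:00, 12:15–12:30, 13:30–14:30.
Windows ≥ 45 min: 13:30–14:30.
Earliest such window starts at 13:30.

13:30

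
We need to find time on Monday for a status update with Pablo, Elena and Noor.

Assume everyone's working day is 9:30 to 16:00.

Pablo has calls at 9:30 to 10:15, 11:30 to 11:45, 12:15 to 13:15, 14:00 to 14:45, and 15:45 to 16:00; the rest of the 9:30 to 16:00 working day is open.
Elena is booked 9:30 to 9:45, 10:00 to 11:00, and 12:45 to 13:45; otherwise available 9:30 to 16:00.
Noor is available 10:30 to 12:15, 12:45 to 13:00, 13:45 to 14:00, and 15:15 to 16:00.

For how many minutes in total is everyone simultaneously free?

Pablo free within 09:30–16:00: 10:15–11:30, 11:45–12:15, 13:15–14:00, 14:45–15:45.
Elena free within 09:30–16:00: 09:45–10:00, 11:00–12:45, 13:45–16:00.
Pablo ∩ Elena: 11:00–11:30, 11:45–12:15, 13:45–14:00, 14:45–15:45.
Pablo ∩ Elena ∩ Noor: 11:00–11:30, 11:45–12:15, 13:45–14:00, 15:15–15:45.
Total common minutes: 30 + 30 + 15 + 30 = 105.

105 minutes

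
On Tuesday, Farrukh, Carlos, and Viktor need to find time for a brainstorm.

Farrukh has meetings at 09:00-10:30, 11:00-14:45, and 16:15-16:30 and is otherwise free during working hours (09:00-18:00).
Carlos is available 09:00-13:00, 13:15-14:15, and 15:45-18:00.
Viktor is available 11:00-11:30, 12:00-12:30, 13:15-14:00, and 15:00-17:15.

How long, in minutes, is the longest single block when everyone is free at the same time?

Farrukh free within 09:00–18:00: 10:30–11:00, 14:45–16:15, 16:30–18:00.
Farrukh ∩ Carlos: 10:30–11:00, 15:45–16:15, 16:30–18:00.
Farrukh ∩ Carlos ∩ Viktor: 15:45–16:15, 16:30–17:15.
Common window lengths: 30, 45 min; longest is 45.

45 minutes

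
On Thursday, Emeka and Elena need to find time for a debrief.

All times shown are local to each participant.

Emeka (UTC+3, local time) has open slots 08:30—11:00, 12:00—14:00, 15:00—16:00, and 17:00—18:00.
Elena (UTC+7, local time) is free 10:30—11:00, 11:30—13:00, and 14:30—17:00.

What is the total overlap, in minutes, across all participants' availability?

Emeka → UTC: 05:30–08:00, 09:00–11:00, 12:00–13:00, 14:00–15:00.
Elena → UTC: 03:30–04:00, 04:30–06:00, 07:30–10:00.
Emeka ∩ Elena: 05:30–06:00, 07:30–08:00, 09:00–10:00.
Total common minutes: 30 + 30 + 60 = 120.

120 minutes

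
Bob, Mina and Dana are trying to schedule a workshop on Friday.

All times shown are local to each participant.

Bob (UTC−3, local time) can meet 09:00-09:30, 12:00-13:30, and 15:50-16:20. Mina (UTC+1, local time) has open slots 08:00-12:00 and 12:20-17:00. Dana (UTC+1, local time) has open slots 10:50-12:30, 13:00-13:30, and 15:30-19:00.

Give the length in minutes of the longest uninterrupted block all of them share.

60 minutes

Bob → UTC: 12:00–12:30, 15:00–16:30, 18:50–19:20.
Mina → UTC: 07:00–11:00, 11:20–16:00.
Dana → UTC: 09:50–11:30, 12:00–12:30, 14:30–18:00.
Bob ∩ Mina: 12:00–12:30, 15:00–16:00.
Bob ∩ Mina ∩ Dana: 12:00–12:30, 15:00–16:00.
Common window lengths: 30, 60 min; longest is 60.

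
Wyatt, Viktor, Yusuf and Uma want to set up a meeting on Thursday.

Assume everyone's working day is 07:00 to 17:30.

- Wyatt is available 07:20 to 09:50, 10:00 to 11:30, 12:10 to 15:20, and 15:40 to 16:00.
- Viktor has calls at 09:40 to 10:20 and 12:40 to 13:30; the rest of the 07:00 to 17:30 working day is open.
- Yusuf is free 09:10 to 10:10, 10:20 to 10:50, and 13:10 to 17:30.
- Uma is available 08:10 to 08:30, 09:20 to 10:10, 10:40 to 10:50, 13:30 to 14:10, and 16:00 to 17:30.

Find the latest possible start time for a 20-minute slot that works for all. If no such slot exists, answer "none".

13:50

Viktor free within 07:00–17:30: 07:00–09:40, 10:20–12:40, 13:30–17:30.
Wyatt ∩ Viktor: 07:20–09:40, 10:20–11:30, 12:10–12:40, 13:30–15:20, 15:40–16:00.
Wyatt ∩ Viktor ∩ Yusuf: 09:10–09:40, 10:20–10:50, 13:30–15:20, 15:40–16:00.
Wyatt ∩ Viktor ∩ Yusuf ∩ Uma: 09:20–09:40, 10:40–10:50, 13:30–14:10.
Windows ≥ 20 min: 09:20–09:40, 13:30–14:10.
Latest start in the last window 13:30–14:10 is 14:10 − 20 min = 13:50.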